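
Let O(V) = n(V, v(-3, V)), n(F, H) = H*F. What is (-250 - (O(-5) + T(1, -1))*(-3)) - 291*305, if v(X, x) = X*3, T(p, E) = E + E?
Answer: -88876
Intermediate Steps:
T(p, E) = 2*E
v(X, x) = 3*X
n(F, H) = F*H
O(V) = -9*V (O(V) = V*(3*(-3)) = V*(-9) = -9*V)
(-250 - (O(-5) + T(1, -1))*(-3)) - 291*305 = (-250 - (-9*(-5) + 2*(-1))*(-3)) - 291*305 = (-250 - (45 - 2)*(-3)) - 88755 = (-250 - 43*(-3)) - 88755 = (-250 - 1*(-129)) - 88755 = (-250 + 129) - 88755 = -121 - 88755 = -88876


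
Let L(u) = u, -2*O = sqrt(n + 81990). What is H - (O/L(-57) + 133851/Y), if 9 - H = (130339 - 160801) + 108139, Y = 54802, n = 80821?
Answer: -4256495587/54802 - sqrt(451)/6 ≈ -77674.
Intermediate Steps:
O = -19*sqrt(451)/2 (O = -sqrt(80821 + 81990)/2 = -19*sqrt(451)/2 ≈ -201.75)
H = -77668 (H = 9 - ((130339 - 160801) + 108139) = 9 - (-30462 + 108139) = 9 - 1*77677 = 9 - 77677 = -77668)
H - (O/L(-57) + 133851/Y) = -77668 - (-19*sqrt(451)/2/(-57) + 133851/54802) = -77668 - (-19*sqrt(451)/2*(-1/57) + 133851*(1/54802)) = -77668 - (sqrt(451)/6 + 133851/54802) = -77668 - (133851/54802 + sqrt(451)/6) = -77668 + (-133851/54802 - sqrt(451)/6) = -4256495587/54802 - sqrt(451)/6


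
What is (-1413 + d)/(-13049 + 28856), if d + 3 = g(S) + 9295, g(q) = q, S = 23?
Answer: 2634/5269 ≈ 0.49991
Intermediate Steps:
d = 9315 (d = -3 + (23 + 9295) = -3 + 9318 = 9315)
(-1413 + d)/(-13049 + 28856) = (-1413 + 9315)/(-13049 + 28856) = 7902/15807 = 7902*(1/15807) = 2634/5269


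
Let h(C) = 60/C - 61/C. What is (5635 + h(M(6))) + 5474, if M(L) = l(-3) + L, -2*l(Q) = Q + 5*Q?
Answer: 166634/15 ≈ 11109.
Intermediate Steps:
l(Q) = -3*Q (l(Q) = -(Q + 5*Q)/2 = -3*Q)
M(L) = 9 + L (M(L) = -3*(-3) + L = 9 + L)
h(C) = -1/C
(5635 + h(M(6))) + 5474 = (5635 - 1/(9 + 6)) + 5474 = (5635 - 1/15) + 5474 = 84524/15 + 5474 = 166634/15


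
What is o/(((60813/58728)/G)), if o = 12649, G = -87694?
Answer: -21714509763856/20271 ≈ -1.0712e+9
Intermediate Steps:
o/(((60813/58728)/G)) = 12649/(((60813/58728)/(-87694))) = 12649/(((60813*(1/58728))*(-1/87694))) = 12649/(((20271/19576)*(-1/87694))) = 12649/(-20271/1716697744) = 12649*(-1716697744/20271) = -21714509763856/20271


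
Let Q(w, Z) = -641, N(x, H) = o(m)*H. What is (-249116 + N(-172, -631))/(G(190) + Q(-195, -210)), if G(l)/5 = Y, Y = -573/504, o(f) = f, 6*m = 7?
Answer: 41975164/108643 ≈ 386.36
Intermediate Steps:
m = 7/6 (m = (⅙)*7 = 7/6 ≈ 1.1667)
N(x, H) = 7*H/6
Y = -191/168 (Y = -573*1/504 = -191/168 ≈ -1.1369)
G(l) = -955/168 (G(l) = 5*(-191/168) = -955/168)
(-249116 + N(-172, -631))/(G(190) + Q(-195, -210)) = (-249116 + (7/6)*(-631))/(-955/168 - 641) = (-249116 - 4417/6)/(-108643/168) = -1499113/6*(-168/108643) = 41975164/108643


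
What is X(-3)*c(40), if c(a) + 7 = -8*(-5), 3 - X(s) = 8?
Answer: -165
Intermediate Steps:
X(s) = -5 (X(s) = 3 - 1*8 = 3 - 8 = -5)
c(a) = 33 (c(a) = -7 - 8*(-5) = -7 + 40 = 33)
X(-3)*c(40) = -5*33 = -165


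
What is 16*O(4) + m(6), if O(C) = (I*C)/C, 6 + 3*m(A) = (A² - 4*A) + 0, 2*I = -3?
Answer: -22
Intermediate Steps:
I = -3/2 (I = (½)*(-3) = -3/2 ≈ -1.5000)
m(A) = -2 - 4*A/3 + A²/3 (m(A) = -2 + ((A² - 4*A) + 0)/3 = -2 + (A² - 4*A)/3 = -2 + (-4*A/3 + A²/3) = -2 - 4*A/3 + A²/3)
O(C) = -3/2 (O(C) = (-3*C/2)/C = -3/2)
16*O(4) + m(6) = 16*(-3/2) + (-2 - 4/3*6 + (⅓)*6²) = -24 + (-2 - 8 + (⅓)*36) = -24 + (-2 - 8 + 12) = -24 + 2 = -22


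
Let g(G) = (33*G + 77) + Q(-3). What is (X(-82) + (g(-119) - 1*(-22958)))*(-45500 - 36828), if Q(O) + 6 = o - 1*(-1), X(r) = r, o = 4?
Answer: -1566290200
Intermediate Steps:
Q(O) = -1 (Q(O) = -6 + (4 - 1*(-1)) = -6 + (4 + 1) = -6 + 5 = -1)
g(G) = 76 + 33*G (g(G) = (33*G + 77) - 1 = (77 + 33*G) - 1 = 76 + 33*G)
(X(-82) + (g(-119) - 1*(-22958)))*(-45500 - 36828) = (-82 + ((76 + 33*(-119)) - 1*(-22958)))*(-45500 - 36828) = (-82 + ((76 - 3927) + 22958))*(-82328) = (-82 + (-3851 + 22958))*(-82328) = (-82 + 19107)*(-82328) = 19025*(-82328) = -1566290200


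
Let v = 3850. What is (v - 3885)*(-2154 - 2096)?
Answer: 148750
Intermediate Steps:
(v - 3885)*(-2154 - 2096) = (3850 - 3885)*(-2154 - 2096) = -35*(-4250) = 148750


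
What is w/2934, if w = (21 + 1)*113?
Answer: 1243/1467 ≈ 0.84731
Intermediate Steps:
w = 2486 (w = 22*113 = 2486)
w/2934 = 2486/2934 = 2486*(1/2934) = 1243/1467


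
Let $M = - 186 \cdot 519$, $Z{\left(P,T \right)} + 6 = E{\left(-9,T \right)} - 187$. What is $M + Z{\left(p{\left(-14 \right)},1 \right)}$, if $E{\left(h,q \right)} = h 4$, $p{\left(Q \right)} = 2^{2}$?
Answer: $-96763$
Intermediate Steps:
$p{\left(Q \right)} = 4$
$E{\left(h,q \right)} = 4 h$
$Z{\left(P,T \right)} = -229$ ($Z{\left(P,T \right)} = -6 + \left(4 \left(-9\right) - 187\right) = -6 - 223 = -229$)
$M = -96534$ ($M = \left(-1\right) 96534 = -96534$)
$M + Z{\left(p{\left(-14 \right)},1 \right)} = -96534 - 229 = -96763$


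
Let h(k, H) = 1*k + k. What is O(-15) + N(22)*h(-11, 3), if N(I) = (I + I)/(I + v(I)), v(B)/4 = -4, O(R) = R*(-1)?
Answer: -439/3 ≈ -146.33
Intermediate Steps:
h(k, H) = 2*k (h(k, H) = k + k = 2*k)
O(R) = -R
v(B) = -16 (v(B) = 4*(-4) = -16)
N(I) = 2*I/(-16 + I) (N(I) = (I + I)/(I - 16) = (2*I)/(-16 + I) = 2*I/(-16 + I))
O(-15) + N(22)*h(-11, 3) = -1*(-15) + (2*22/(-16 + 22))*(2*(-11)) = 15 + (2*22/6)*(-22) = 15 + (2*22*(1/6))*(-22) = 15 + (22/3)*(-22) = 15 - 484/3 = -439/3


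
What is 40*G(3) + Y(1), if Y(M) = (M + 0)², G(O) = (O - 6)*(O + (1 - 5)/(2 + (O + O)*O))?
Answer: -335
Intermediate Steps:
G(O) = (-6 + O)*(O - 4/(2 + 2*O²)) (G(O) = (-6 + O)*(O - 4/(2 + (2*O)*O)) = (-6 + O)*(O - 4/(2 + 2*O²)))
Y(M) = M²
40*G(3) + Y(1) = 40*((12 + 3² + 3⁴ - 8*3 - 6*3³)/(1 + 3²)) + 1² = 40*((12 + 9 + 81 - 24 - 6*27)/(1 + 9)) + 1 = 40*((12 + 9 + 81 - 24 - 162)/10) + 1 = 40*((⅒)*(-84)) + 1 = 40*(-42/5) + 1 = -336 + 1 = -335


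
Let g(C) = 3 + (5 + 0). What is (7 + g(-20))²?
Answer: 225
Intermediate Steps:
g(C) = 8 (g(C) = 3 + 5 = 8)
(7 + g(-20))² = (7 + 8)² = 15² = 225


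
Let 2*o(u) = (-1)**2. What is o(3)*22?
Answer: 11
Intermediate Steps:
o(u) = 1/2 (o(u) = (1/2)*(-1)**2 = (1/2)*1 = 1/2)
o(3)*22 = (1/2)*22 = 11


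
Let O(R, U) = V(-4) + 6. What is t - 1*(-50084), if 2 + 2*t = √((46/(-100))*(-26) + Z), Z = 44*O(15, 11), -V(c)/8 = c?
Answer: 50083 + √42099/10 ≈ 50104.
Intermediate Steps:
V(c) = -8*c
O(R, U) = 38 (O(R, U) = -8*(-4) + 6 = 32 + 6 = 38)
Z = 1672 (Z = 44*38 = 1672)
t = -1 + √42099/10 (t = -1 + √((46/(-100))*(-26) + 1672)/2 = -1 + √((46*(-1/100))*(-26) + 1672)/2 = -1 + √(-23/50*(-26) + 1672)/2 = -1 + √(299/25 + 1672)/2 = -1 + √(42099/25)/2 = -1 + (√42099/5)/2 = -1 + √42099/10 ≈ 19.518)
t - 1*(-50084) = (-1 + √42099/10) - 1*(-50084) = (-1 + √42099/10) + 50084 = 50083 + √42099/10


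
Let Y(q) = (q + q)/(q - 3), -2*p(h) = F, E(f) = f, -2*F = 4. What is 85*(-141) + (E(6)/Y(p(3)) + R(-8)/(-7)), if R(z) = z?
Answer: -83929/7 ≈ -11990.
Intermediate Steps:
F = -2 (F = -½*4 = -2)
p(h) = 1 (p(h) = -½*(-2) = 1)
Y(q) = 2*q/(-3 + q) (Y(q) = (2*q)/(-3 + q) = 2*q/(-3 + q))
85*(-141) + (E(6)/Y(p(3)) + R(-8)/(-7)) = 85*(-141) + (6/((2*1/(-3 + 1))) - 8/(-7)) = -11985 + (6/((2*1/(-2))) - 8*(-⅐)) = -11985 + (6/((2*1*(-½))) + 8/7) = -11985 + (6/(-1) + 8/7) = -11985 + (6*(-1) + 8/7) = -11985 + (-6 + 8/7) = -11985 - 34/7 = -83929/7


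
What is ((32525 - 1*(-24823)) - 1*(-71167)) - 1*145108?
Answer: -16593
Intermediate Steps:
((32525 - 1*(-24823)) - 1*(-71167)) - 1*145108 = ((32525 + 24823) + 71167) - 145108 = (57348 + 71167) - 145108 = 128515 - 145108 = -16593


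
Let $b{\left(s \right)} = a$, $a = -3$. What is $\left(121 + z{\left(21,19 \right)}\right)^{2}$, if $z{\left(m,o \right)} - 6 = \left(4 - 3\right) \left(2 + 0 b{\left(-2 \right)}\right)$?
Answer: $16641$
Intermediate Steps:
$b{\left(s \right)} = -3$
$z{\left(m,o \right)} = 8$ ($z{\left(m,o \right)} = 6 + \left(4 - 3\right) \left(2 + 0 \left(-3\right)\right) = 6 + \left(4 - 3\right) \left(2 + 0\right) = 6 + 1 \cdot 2 = 6 + 2 = 8$)
$\left(121 + z{\left(21,19 \right)}\right)^{2} = \left(121 + 8\right)^{2} = 129^{2} = 16641$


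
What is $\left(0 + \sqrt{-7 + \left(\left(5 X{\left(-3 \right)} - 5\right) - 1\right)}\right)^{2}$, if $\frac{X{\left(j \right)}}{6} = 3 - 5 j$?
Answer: $527$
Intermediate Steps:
$X{\left(j \right)} = 18 - 30 j$ ($X{\left(j \right)} = 6 \left(3 - 5 j\right) = 18 - 30 j$)
$\left(0 + \sqrt{-7 + \left(\left(5 X{\left(-3 \right)} - 5\right) - 1\right)}\right)^{2} = \left(0 + \sqrt{-7 - \left(6 - 5 \left(18 - -90\right)\right)}\right)^{2} = \left(0 + \sqrt{-7 - \left(6 - 5 \left(18 + 90\right)\right)}\right)^{2} = \left(0 + \sqrt{-7 + \left(\left(5 \cdot 108 - 5\right) - 1\right)}\right)^{2} = \left(0 + \sqrt{-7 + \left(\left(540 - 5\right) - 1\right)}\right)^{2} = \left(0 + \sqrt{-7 + \left(535 - 1\right)}\right)^{2} = \left(0 + \sqrt{-7 + 534}\right)^{2} = \left(0 + \sqrt{527}\right)^{2} = \left(\sqrt{527}\right)^{2} = 527$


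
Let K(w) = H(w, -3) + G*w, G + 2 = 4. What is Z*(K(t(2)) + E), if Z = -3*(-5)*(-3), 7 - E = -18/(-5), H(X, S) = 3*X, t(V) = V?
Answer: -603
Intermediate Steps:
G = 2 (G = -2 + 4 = 2)
K(w) = 5*w (K(w) = 3*w + 2*w = 5*w)
E = 17/5 (E = 7 - (-18)/(-5) = 7 - (-18)*(-1)/5 = 7 - 1*18/5 = 7 - 18/5 = 17/5 ≈ 3.4000)
Z = -45 (Z = 15*(-3) = -45)
Z*(K(t(2)) + E) = -45*(5*2 + 17/5) = -45*(10 + 17/5) = -45*67/5 = -603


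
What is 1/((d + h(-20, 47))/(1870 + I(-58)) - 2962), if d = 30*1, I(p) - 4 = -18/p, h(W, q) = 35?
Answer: -10871/32199525 ≈ -0.00033761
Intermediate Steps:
I(p) = 4 - 18/p
d = 30
1/((d + h(-20, 47))/(1870 + I(-58)) - 2962) = 1/((30 + 35)/(1870 + (4 - 18/(-58))) - 2962) = 1/(65/(1870 + (4 - 18*(-1/58))) - 2962) = 1/(65/(1870 + (4 + 9/29)) - 2962) = 1/(65/(1870 + 125/29) - 2962) = 1/(65/(54355/29) - 2962) = 1/(65*(29/54355) - 2962) = 1/(377/10871 - 2962) = 1/(-32199525/10871) = -10871/32199525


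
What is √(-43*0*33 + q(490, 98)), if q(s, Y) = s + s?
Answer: 14*√5 ≈ 31.305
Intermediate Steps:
q(s, Y) = 2*s
√(-43*0*33 + q(490, 98)) = √(-43*0*33 + 2*490) = √(0*33 + 980) = √(0 + 980) = √980 = 14*√5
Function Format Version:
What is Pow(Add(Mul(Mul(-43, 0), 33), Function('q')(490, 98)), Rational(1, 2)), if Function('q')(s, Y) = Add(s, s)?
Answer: Mul(14, Pow(5, Rational(1, 2))) ≈ 31.305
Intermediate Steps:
Function('q')(s, Y) = Mul(2, s)
Pow(Add(Mul(Mul(-43, 0), 33), Function('q')(490, 98)), Rational(1, 2)) = Pow(Add(Mul(Mul(-43, 0), 33), Mul(2, 490)), Rational(1, 2)) = Pow(Add(Mul(0, 33), 980), Rational(1, 2)) = Pow(Add(0, 980), Rational(1, 2)) = Pow(980, Rational(1, 2)) = Mul(14, Pow(5, Rational(1, 2)))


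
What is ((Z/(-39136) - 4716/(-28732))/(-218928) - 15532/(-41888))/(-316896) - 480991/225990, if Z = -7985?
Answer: -62017179942769530320050397/29138289053792242095636480 ≈ -2.1284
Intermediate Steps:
((Z/(-39136) - 4716/(-28732))/(-218928) - 15532/(-41888))/(-316896) - 480991/225990 = ((-7985/(-39136) - 4716/(-28732))/(-218928) - 15532/(-41888))/(-316896) - 480991/225990 = ((-7985*(-1/39136) - 4716*(-1/28732))*(-1/218928) - 15532*(-1/41888))*(-1/316896) - 480991*1/225990 = ((7985/39136 + 1179/7183)*(-1/218928) + 353/952)*(-1/316896) - 480991/225990 = ((103497599/281113888)*(-1/218928) + 353/952)*(-1/316896) - 480991/225990 = (-103497599/61543701272064 + 353/952)*(-1/316896) - 480991/225990 = (2715603502415543/7323700451375616)*(-1/316896) - 480991/225990 = -2715603502415543/2320851378239127207936 - 480991/225990 = -62017179942769530320050397/29138289053792242095636480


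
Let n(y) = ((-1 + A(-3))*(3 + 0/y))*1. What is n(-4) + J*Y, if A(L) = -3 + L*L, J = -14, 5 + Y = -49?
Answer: 771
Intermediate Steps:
Y = -54 (Y = -5 - 49 = -54)
A(L) = -3 + L**2
n(y) = 15 (n(y) = ((-1 + (-3 + (-3)**2))*(3 + 0/y))*1 = ((-1 + (-3 + 9))*(3 + 0))*1 = ((-1 + 6)*3)*1 = (5*3)*1 = 15*1 = 15)
n(-4) + J*Y = 15 - 14*(-54) = 15 + 756 = 771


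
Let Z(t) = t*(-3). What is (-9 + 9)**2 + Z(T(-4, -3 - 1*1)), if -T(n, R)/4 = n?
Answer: -48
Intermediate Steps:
T(n, R) = -4*n
Z(t) = -3*t
(-9 + 9)**2 + Z(T(-4, -3 - 1*1)) = (-9 + 9)**2 - (-12)*(-4) = 0**2 - 3*16 = 0 - 48 = -48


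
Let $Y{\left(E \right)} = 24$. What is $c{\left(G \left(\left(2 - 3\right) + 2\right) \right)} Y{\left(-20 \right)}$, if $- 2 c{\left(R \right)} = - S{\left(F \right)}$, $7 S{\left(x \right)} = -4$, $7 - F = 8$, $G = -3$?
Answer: $- \frac{48}{7} \approx -6.8571$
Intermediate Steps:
$F = -1$ ($F = 7 - 8 = -1$)
$S{\left(x \right)} = - \frac{4}{7}$ ($S{\left(x \right)} = \frac{1}{7} \left(-4\right) = - \frac{4}{7}$)
$c{\left(R \right)} = - \frac{2}{7}$ ($c{\left(R \right)} = - \frac{\left(-1\right) \left(- \frac{4}{7}\right)}{2} = \left(- \frac{1}{2}\right) \frac{4}{7} = - \frac{2}{7}$)
$c{\left(G \left(\left(2 - 3\right) + 2\right) \right)} Y{\left(-20 \right)} = \left(- \frac{2}{7}\right) 24 = - \frac{48}{7}$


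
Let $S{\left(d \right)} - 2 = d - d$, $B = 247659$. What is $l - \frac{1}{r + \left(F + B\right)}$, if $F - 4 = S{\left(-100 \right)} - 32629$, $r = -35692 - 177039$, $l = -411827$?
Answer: $- \frac{949261236}{2305} \approx -4.1183 \cdot 10^{5}$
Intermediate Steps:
$S{\left(d \right)} = 2$ ($S{\left(d \right)} = 2 + \left(d - d\right) = 2 + 0 = 2$)
$r = -212731$
$F = -32623$ ($F = 4 + \left(2 - 32629\right) = 4 - 32627 = -32623$)
$l - \frac{1}{r + \left(F + B\right)} = -411827 - \frac{1}{-212731 + \left(-32623 + 247659\right)} = -411827 - \frac{1}{-212731 + 215036} = -411827 - \frac{1}{2305} = - \frac{949261236}{2305}$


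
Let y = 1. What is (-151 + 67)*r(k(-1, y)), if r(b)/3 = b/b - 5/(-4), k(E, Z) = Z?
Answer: -567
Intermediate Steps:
r(b) = 27/4 (r(b) = 3*(b/b - 5/(-4)) = 3*(1 - 5*(-1/4)) = 3*(1 + 5/4) = 3*(9/4) = 27/4)
(-151 + 67)*r(k(-1, y)) = (-151 + 67)*(27/4) = -84*27/4 = -567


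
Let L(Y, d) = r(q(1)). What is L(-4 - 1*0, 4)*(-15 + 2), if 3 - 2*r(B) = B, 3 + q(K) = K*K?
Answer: -65/2 ≈ -32.500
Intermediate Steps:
q(K) = -3 + K² (q(K) = -3 + K*K = -3 + K²)
r(B) = 3/2 - B/2
L(Y, d) = 5/2 (L(Y, d) = 3/2 - (-3 + 1²)/2 = 3/2 - (-3 + 1)/2 = 3/2 - ½*(-2) = 3/2 + 1 = 5/2)
L(-4 - 1*0, 4)*(-15 + 2) = 5*(-15 + 2)/2 = (5/2)*(-13) = -65/2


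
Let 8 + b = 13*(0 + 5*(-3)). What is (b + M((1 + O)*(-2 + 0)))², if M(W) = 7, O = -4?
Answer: 38416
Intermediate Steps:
b = -203 (b = -8 + 13*(0 + 5*(-3)) = -8 + 13*(0 - 15) = -8 + 13*(-15) = -8 - 195 = -203)
(b + M((1 + O)*(-2 + 0)))² = (-203 + 7)² = (-196)² = 38416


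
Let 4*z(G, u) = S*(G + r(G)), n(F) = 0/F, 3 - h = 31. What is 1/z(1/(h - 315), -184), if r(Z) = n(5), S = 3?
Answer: -1372/3 ≈ -457.33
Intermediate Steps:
h = -28 (h = 3 - 1*31 = 3 - 31 = -28)
n(F) = 0
r(Z) = 0
z(G, u) = 3*G/4 (z(G, u) = (3*(G + 0))/4 = (3*G)/4 = 3*G/4)
1/z(1/(h - 315), -184) = 1/(3/(4*(-28 - 315))) = 1/((¾)/(-343)) = 1/((¾)*(-1/343)) = 1/(-3/1372) = -1372/3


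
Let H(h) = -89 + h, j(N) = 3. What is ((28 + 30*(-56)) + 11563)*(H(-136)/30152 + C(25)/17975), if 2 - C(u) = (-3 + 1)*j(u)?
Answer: -37693108849/541982200 ≈ -69.547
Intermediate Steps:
C(u) = 8 (C(u) = 2 - (-3 + 1)*3 = 2 - (-2)*3 = 2 - 1*(-6) = 2 + 6 = 8)
((28 + 30*(-56)) + 11563)*(H(-136)/30152 + C(25)/17975) = ((28 + 30*(-56)) + 11563)*((-89 - 136)/30152 + 8/17975) = ((28 - 1680) + 11563)*(-225*1/30152 + 8*(1/17975)) = (-1652 + 11563)*(-225/30152 + 8/17975) = 9911*(-3803159/541982200) = -37693108849/541982200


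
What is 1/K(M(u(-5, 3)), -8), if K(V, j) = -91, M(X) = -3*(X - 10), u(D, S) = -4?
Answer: -1/91 ≈ -0.010989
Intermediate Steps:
M(X) = 30 - 3*X (M(X) = -3*(-10 + X) = 30 - 3*X)
1/K(M(u(-5, 3)), -8) = 1/(-91) = -1/91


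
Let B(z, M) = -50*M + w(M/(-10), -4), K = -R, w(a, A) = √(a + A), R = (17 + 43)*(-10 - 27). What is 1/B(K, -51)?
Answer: 25500/65024989 - √110/65024989 ≈ 0.00039200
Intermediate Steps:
R = -2220 (R = 60*(-37) = -2220)
w(a, A) = √(A + a)
K = 2220 (K = -1*(-2220) = 2220)
B(z, M) = √(-4 - M/10) - 50*M (B(z, M) = -50*M + √(-4 + M/(-10)) = -50*M + √(-4 + M*(-⅒)) = -50*M + √(-4 - M/10) = √(-4 - M/10) - 50*M)
1/B(K, -51) = 1/(-50*(-51) + √(-400 - 10*(-51))/10) = 1/(2550 + √(-400 + 510)/10) = 1/(2550 + √110/10)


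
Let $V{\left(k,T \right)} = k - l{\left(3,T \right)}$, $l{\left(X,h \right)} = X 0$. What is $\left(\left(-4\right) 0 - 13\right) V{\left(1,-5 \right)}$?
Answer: $-13$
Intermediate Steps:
$l{\left(X,h \right)} = 0$
$V{\left(k,T \right)} = k$ ($V{\left(k,T \right)} = k - 0 = k + 0 = k$)
$\left(\left(-4\right) 0 - 13\right) V{\left(1,-5 \right)} = \left(\left(-4\right) 0 - 13\right) 1 = \left(0 - 13\right) 1 = \left(-13\right) 1 = -13$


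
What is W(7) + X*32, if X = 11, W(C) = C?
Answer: 359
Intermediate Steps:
W(7) + X*32 = 7 + 11*32 = 7 + 352 = 359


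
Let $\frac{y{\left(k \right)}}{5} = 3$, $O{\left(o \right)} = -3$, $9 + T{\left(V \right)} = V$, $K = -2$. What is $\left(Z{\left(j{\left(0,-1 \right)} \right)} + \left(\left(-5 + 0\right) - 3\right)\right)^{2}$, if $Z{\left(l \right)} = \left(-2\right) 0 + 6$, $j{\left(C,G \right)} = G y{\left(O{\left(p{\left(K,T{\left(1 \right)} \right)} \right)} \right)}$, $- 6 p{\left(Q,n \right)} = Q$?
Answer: $4$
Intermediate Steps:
$T{\left(V \right)} = -9 + V$
$p{\left(Q,n \right)} = - \frac{Q}{6}$
$y{\left(k \right)} = 15$ ($y{\left(k \right)} = 5 \cdot 3 = 15$)
$j{\left(C,G \right)} = 15 G$ ($j{\left(C,G \right)} = G 15 = 15 G$)
$Z{\left(l \right)} = 6$ ($Z{\left(l \right)} = 0 + 6 = 6$)
$\left(Z{\left(j{\left(0,-1 \right)} \right)} + \left(\left(-5 + 0\right) - 3\right)\right)^{2} = \left(6 + \left(\left(-5 + 0\right) - 3\right)\right)^{2} = \left(6 - 8\right)^{2} = \left(-2\right)^{2} = 4$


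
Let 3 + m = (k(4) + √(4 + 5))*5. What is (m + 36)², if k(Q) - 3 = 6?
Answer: 8649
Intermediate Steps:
k(Q) = 9 (k(Q) = 3 + 6 = 9)
m = 57 (m = -3 + (9 + √(4 + 5))*5 = -3 + (9 + √9)*5 = -3 + (9 + 3)*5 = -3 + 12*5 = -3 + 60 = 57)
(m + 36)² = (57 + 36)² = 93² = 8649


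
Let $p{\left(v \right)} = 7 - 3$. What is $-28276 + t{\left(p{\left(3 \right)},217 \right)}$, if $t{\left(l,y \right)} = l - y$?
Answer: $-28489$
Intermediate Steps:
$p{\left(v \right)} = 4$ ($p{\left(v \right)} = 7 - 3 = 4$)
$-28276 + t{\left(p{\left(3 \right)},217 \right)} = -28276 + \left(4 - 217\right) = -28276 - 213 = -28489$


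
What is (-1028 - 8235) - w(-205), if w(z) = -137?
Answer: -9126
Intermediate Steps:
(-1028 - 8235) - w(-205) = (-1028 - 8235) - 1*(-137) = -9263 + 137 = -9126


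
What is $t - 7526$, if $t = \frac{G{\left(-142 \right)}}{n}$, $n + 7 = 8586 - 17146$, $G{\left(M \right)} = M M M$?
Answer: $- \frac{61611954}{8567} \approx -7191.8$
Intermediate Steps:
$G{\left(M \right)} = M^{3}$ ($G{\left(M \right)} = M^{2} M = M^{3}$)
$n = -8567$ ($n = -7 + \left(8586 - 17146\right) = -7 - 8560 = -8567$)
$t = \frac{2863288}{8567}$ ($t = \frac{\left(-142\right)^{3}}{-8567} = \left(-2863288\right) \left(- \frac{1}{8567}\right) = \frac{2863288}{8567} \approx 334.22$)
$t - 7526 = \frac{2863288}{8567} - 7526 = - \frac{61611954}{8567}$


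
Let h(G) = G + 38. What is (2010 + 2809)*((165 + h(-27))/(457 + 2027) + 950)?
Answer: 2843181086/621 ≈ 4.5784e+6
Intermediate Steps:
h(G) = 38 + G
(2010 + 2809)*((165 + h(-27))/(457 + 2027) + 950) = (2010 + 2809)*((165 + (38 - 27))/(457 + 2027) + 950) = 4819*((165 + 11)/2484 + 950) = 4819*(176*(1/2484) + 950) = 4819*(44/621 + 950) = 4819*(589994/621) = 2843181086/621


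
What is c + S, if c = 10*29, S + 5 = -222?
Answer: 63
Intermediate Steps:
S = -227 (S = -5 - 222 = -227)
c = 290
c + S = 290 - 227 = 63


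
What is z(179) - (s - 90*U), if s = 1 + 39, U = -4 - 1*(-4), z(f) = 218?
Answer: 178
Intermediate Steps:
U = 0 (U = -4 + 4 = 0)
s = 40
z(179) - (s - 90*U) = 218 - (40 - 90*0) = 218 - (40 + 0) = 218 - 1*40 = 218 - 40 = 178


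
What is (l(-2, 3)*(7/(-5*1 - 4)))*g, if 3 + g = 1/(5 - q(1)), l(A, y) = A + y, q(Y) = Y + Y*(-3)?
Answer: 20/9 ≈ 2.2222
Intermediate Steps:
q(Y) = -2*Y (q(Y) = Y - 3*Y = -2*Y)
g = -20/7 (g = -3 + 1/(5 - (-2)) = -3 + 1/(5 - 1*(-2)) = -3 + 1/(5 + 2) = -3 + 1/7 = -3 + ⅐ = -20/7 ≈ -2.8571)
(l(-2, 3)*(7/(-5*1 - 4)))*g = ((-2 + 3)*(7/(-5*1 - 4)))*(-20/7) = (1*(7/(-5 - 4)))*(-20/7) = (1*(7/(-9)))*(-20/7) = (1*(7*(-⅑)))*(-20/7) = (1*(-7/9))*(-20/7) = -7/9*(-20/7) = 20/9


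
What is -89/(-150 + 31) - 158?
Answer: -18713/119 ≈ -157.25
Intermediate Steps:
-89/(-150 + 31) - 158 = -89/(-119) - 158 = -1/119*(-89) - 158 = 89/119 - 158 = -18713/119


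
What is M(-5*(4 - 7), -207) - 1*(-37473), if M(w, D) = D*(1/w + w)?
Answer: 171771/5 ≈ 34354.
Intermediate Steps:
M(w, D) = D*(w + 1/w)
M(-5*(4 - 7), -207) - 1*(-37473) = (-(-1035)*(4 - 7) - 207*(-1/(5*(4 - 7)))) - 1*(-37473) = (-(-1035)*(-3) - 207/((-5*(-3)))) + 37473 = (-207*15 - 207/15) + 37473 = (-3105 - 207*1/15) + 37473 = (-3105 - 69/5) + 37473 = -15594/5 + 37473 = 171771/5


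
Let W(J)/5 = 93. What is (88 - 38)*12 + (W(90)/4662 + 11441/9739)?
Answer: 9099932459/15134406 ≈ 601.27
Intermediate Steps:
W(J) = 465 (W(J) = 5*93 = 465)
(88 - 38)*12 + (W(90)/4662 + 11441/9739) = (88 - 38)*12 + (465/4662 + 11441/9739) = 50*12 + (465*(1/4662) + 11441*(1/9739)) = 600 + (155/1554 + 11441/9739) = 600 + 19288859/15134406 = 9099932459/15134406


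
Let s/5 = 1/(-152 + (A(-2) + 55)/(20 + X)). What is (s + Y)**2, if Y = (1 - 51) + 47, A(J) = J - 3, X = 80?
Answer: 844561/91809 ≈ 9.1991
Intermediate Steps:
A(J) = -3 + J
Y = -3 (Y = -50 + 47 = -3)
s = -10/303 (s = 5/(-152 + ((-3 - 2) + 55)/(20 + 80)) = 5/(-152 + (-5 + 55)/100) = 5/(-152 + 50*(1/100)) = 5/(-152 + 1/2) = 5/(-303/2) = 5*(-2/303) = -10/303 ≈ -0.033003)
(s + Y)**2 = (-10/303 - 3)**2 = (-919/303)**2 = 844561/91809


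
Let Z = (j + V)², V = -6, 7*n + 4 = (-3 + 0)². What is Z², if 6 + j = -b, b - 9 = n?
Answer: 533794816/2401 ≈ 2.2232e+5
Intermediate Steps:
n = 5/7 (n = -4/7 + (-3 + 0)²/7 = -4/7 + (⅐)*(-3)² = -4/7 + (⅐)*9 = -4/7 + 9/7 = 5/7 ≈ 0.71429)
b = 68/7 (b = 9 + 5/7 = 68/7 ≈ 9.7143)
j = -110/7 (j = -6 - 1*68/7 = -6 - 68/7 = -110/7 ≈ -15.714)
Z = 23104/49 (Z = (-110/7 - 6)² = (-152/7)² = 23104/49 ≈ 471.51)
Z² = (23104/49)² = 533794816/2401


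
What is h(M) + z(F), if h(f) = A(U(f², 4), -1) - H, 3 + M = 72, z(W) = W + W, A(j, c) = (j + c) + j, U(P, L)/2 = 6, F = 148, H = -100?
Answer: 419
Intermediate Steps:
U(P, L) = 12 (U(P, L) = 2*6 = 12)
A(j, c) = c + 2*j (A(j, c) = (c + j) + j = c + 2*j)
z(W) = 2*W
M = 69 (M = -3 + 72 = 69)
h(f) = 123 (h(f) = (-1 + 2*12) - 1*(-100) = (-1 + 24) + 100 = 23 + 100 = 123)
h(M) + z(F) = 123 + 2*148 = 123 + 296 = 419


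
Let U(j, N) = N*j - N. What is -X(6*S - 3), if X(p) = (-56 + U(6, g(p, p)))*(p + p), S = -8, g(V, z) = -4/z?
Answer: -5672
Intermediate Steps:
U(j, N) = -N + N*j
X(p) = 2*p*(-56 - 20/p) (X(p) = (-56 + (-4/p)*(-1 + 6))*(p + p) = (-56 - 4/p*5)*(2*p) = (-56 - 20/p)*(2*p) = 2*p*(-56 - 20/p))
-X(6*S - 3) = -(-40 - 112*(6*(-8) - 3)) = -(-40 - 112*(-48 - 3)) = -(-40 - 112*(-51)) = -(-40 + 5712) = -1*5672 = -5672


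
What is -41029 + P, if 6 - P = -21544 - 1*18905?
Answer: -574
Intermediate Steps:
P = 40455 (P = 6 - (-21544 - 1*18905) = 6 - (-21544 - 18905) = 6 - 1*(-40449) = 6 + 40449 = 40455)
-41029 + P = -41029 + 40455 = -574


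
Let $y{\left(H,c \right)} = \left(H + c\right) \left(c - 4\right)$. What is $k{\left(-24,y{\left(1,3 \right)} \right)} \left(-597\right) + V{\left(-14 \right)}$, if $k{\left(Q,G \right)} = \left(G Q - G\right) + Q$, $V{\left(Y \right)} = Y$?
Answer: $-45386$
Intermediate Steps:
$y{\left(H,c \right)} = \left(-4 + c\right) \left(H + c\right)$ ($y{\left(H,c \right)} = \left(H + c\right) \left(-4 + c\right) = \left(-4 + c\right) \left(H + c\right)$)
$k{\left(Q,G \right)} = Q - G + G Q$ ($k{\left(Q,G \right)} = \left(- G + G Q\right) + Q = Q - G + G Q$)
$k{\left(-24,y{\left(1,3 \right)} \right)} \left(-597\right) + V{\left(-14 \right)} = \left(-24 - \left(3^{2} - 4 - 12 + 1 \cdot 3\right) + \left(3^{2} - 4 - 12 + 1 \cdot 3\right) \left(-24\right)\right) \left(-597\right) - 14 = \left(-24 - \left(9 - 4 - 12 + 3\right) + \left(9 - 4 - 12 + 3\right) \left(-24\right)\right) \left(-597\right) - 14 = \left(-24 - -4 - -96\right) \left(-597\right) - 14 = \left(-24 + 4 + 96\right) \left(-597\right) - 14 = 76 \left(-597\right) - 14 = -45372 - 14 = -45386$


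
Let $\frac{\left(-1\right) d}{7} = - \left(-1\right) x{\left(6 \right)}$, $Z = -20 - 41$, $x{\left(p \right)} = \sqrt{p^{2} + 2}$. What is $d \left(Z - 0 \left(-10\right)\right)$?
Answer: $427 \sqrt{38} \approx 2632.2$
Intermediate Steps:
$x{\left(p \right)} = \sqrt{2 + p^{2}}$
$Z = -61$ ($Z = -20 - 41 = -61$)
$d = - 7 \sqrt{38}$ ($d = - 7 \left(- \left(-1\right) \sqrt{2 + 6^{2}}\right) = - 7 \left(- \left(-1\right) \sqrt{2 + 36}\right) = - 7 \left(- \left(-1\right) \sqrt{38}\right) = - 7 \sqrt{38} \approx -43.151$)
$d \left(Z - 0 \left(-10\right)\right) = - 7 \sqrt{38} \left(-61 - 0 \left(-10\right)\right) = - 7 \sqrt{38} \left(-61 - 0\right) = - 7 \sqrt{38} \left(-61 + 0\right) = - 7 \sqrt{38} \left(-61\right) = 427 \sqrt{38}$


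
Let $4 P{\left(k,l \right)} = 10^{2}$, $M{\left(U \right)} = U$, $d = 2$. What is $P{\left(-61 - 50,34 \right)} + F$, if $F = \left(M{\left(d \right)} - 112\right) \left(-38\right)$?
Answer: $4205$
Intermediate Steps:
$F = 4180$ ($F = \left(2 - 112\right) \left(-38\right) = \left(-110\right) \left(-38\right) = 4180$)
$P{\left(k,l \right)} = 25$ ($P{\left(k,l \right)} = \frac{10^{2}}{4} = \frac{1}{4} \cdot 100 = 25$)
$P{\left(-61 - 50,34 \right)} + F = 25 + 4180 = 4205$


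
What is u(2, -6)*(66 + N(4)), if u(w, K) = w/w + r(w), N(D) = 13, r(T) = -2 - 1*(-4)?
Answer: 237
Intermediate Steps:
r(T) = 2 (r(T) = -2 + 4 = 2)
u(w, K) = 3 (u(w, K) = w/w + 2 = 1 + 2 = 3)
u(2, -6)*(66 + N(4)) = 3*(66 + 13) = 3*79 = 237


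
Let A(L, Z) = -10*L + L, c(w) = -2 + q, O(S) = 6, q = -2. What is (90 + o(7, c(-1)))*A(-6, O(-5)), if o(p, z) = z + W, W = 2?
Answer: 4752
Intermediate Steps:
c(w) = -4 (c(w) = -2 - 2 = -4)
A(L, Z) = -9*L
o(p, z) = 2 + z (o(p, z) = z + 2 = 2 + z)
(90 + o(7, c(-1)))*A(-6, O(-5)) = (90 + (2 - 4))*(-9*(-6)) = (90 - 2)*54 = 88*54 = 4752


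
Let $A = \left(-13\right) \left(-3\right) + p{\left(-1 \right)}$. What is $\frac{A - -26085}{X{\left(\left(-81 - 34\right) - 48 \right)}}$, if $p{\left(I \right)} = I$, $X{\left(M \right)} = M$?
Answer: $- \frac{26123}{163} \approx -160.26$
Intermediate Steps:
$A = 38$ ($A = \left(-13\right) \left(-3\right) - 1 = 39 - 1 = 38$)
$\frac{A - -26085}{X{\left(\left(-81 - 34\right) - 48 \right)}} = \frac{38 - -26085}{\left(-81 - 34\right) - 48} = \frac{38 + 26085}{-115 - 48} = \frac{26123}{-163} = 26123 \left(- \frac{1}{163}\right) = - \frac{26123}{163}$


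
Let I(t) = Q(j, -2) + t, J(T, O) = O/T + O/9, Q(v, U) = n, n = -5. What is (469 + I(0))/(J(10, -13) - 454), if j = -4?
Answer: -41760/41107 ≈ -1.0159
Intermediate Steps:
Q(v, U) = -5
J(T, O) = O/9 + O/T (J(T, O) = O/T + O*(1/9) = O/T + O/9 = O/9 + O/T)
I(t) = -5 + t
(469 + I(0))/(J(10, -13) - 454) = (469 + (-5 + 0))/(((1/9)*(-13) - 13/10) - 454) = (469 - 5)/((-13/9 - 13*1/10) - 454) = 464/((-13/9 - 13/10) - 454) = 464/(-247/90 - 454) = 464/(-41107/90) = 464*(-90/41107) = -41760/41107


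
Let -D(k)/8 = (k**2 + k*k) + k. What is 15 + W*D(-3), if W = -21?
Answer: 2535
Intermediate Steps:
D(k) = -16*k**2 - 8*k (D(k) = -8*((k**2 + k*k) + k) = -8*((k**2 + k**2) + k) = -8*(2*k**2 + k) = -8*(k + 2*k**2) = -16*k**2 - 8*k)
15 + W*D(-3) = 15 - (-168)*(-3)*(1 + 2*(-3)) = 15 - (-168)*(-3)*(1 - 6) = 15 - (-168)*(-3)*(-5) = 15 - 21*(-120) = 15 + 2520 = 2535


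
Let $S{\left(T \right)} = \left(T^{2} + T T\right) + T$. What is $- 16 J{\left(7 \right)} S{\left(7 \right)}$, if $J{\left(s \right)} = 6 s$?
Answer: $-70560$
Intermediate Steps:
$S{\left(T \right)} = T + 2 T^{2}$ ($S{\left(T \right)} = \left(T^{2} + T^{2}\right) + T = 2 T^{2} + T = T + 2 T^{2}$)
$- 16 J{\left(7 \right)} S{\left(7 \right)} = - 16 \cdot 6 \cdot 7 \cdot 7 \left(1 + 2 \cdot 7\right) = \left(-16\right) 42 \cdot 7 \left(1 + 14\right) = - 672 \cdot 7 \cdot 15 = \left(-672\right) 105 = -70560$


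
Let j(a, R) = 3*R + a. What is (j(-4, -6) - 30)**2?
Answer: 2704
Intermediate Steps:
j(a, R) = a + 3*R
(j(-4, -6) - 30)**2 = ((-4 + 3*(-6)) - 30)**2 = ((-4 - 18) - 30)**2 = (-22 - 30)**2 = (-52)**2 = 2704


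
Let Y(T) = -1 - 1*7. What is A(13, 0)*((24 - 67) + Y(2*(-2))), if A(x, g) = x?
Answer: -663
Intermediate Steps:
Y(T) = -8 (Y(T) = -1 - 7 = -8)
A(13, 0)*((24 - 67) + Y(2*(-2))) = 13*((24 - 67) - 8) = 13*(-43 - 8) = 13*(-51) = -663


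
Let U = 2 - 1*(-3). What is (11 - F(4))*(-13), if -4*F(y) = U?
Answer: -637/4 ≈ -159.25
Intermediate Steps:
U = 5 (U = 2 + 3 = 5)
F(y) = -5/4 (F(y) = -¼*5 = -5/4)
(11 - F(4))*(-13) = (11 - 1*(-5/4))*(-13) = (11 + 5/4)*(-13) = (49/4)*(-13) = -637/4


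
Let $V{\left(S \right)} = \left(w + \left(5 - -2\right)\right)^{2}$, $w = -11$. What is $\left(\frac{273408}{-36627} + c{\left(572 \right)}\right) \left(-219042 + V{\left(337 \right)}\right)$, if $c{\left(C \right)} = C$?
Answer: $- \frac{1509617430712}{12209} \approx -1.2365 \cdot 10^{8}$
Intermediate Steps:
$V{\left(S \right)} = 16$ ($V{\left(S \right)} = \left(-11 + \left(5 - -2\right)\right)^{2} = \left(-11 + \left(5 + 2\right)\right)^{2} = \left(-11 + 7\right)^{2} = \left(-4\right)^{2} = 16$)
$\left(\frac{273408}{-36627} + c{\left(572 \right)}\right) \left(-219042 + V{\left(337 \right)}\right) = \left(\frac{273408}{-36627} + 572\right) \left(-219042 + 16\right) = \left(273408 \left(- \frac{1}{36627}\right) + 572\right) \left(-219026\right) = \left(- \frac{91136}{12209} + 572\right) \left(-219026\right) = \frac{6892412}{12209} \left(-219026\right) = - \frac{1509617430712}{12209}$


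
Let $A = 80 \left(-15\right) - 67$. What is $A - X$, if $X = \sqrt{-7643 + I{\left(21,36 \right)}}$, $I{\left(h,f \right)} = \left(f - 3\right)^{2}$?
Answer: $-1267 - i \sqrt{6554} \approx -1267.0 - 80.957 i$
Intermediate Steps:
$I{\left(h,f \right)} = \left(-3 + f\right)^{2}$
$A = -1267$ ($A = -1200 - 67 = -1267$)
$X = i \sqrt{6554}$ ($X = \sqrt{-7643 + \left(-3 + 36\right)^{2}} = \sqrt{-7643 + 33^{2}} = \sqrt{-7643 + 1089} = \sqrt{-6554} = i \sqrt{6554} \approx 80.957 i$)
$A - X = -1267 - i \sqrt{6554}$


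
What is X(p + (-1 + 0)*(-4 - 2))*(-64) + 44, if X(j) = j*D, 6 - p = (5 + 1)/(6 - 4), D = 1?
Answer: -532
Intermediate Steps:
p = 3 (p = 6 - (5 + 1)/(6 - 4) = 6 - 6/2 = 6 - 1*3 = 6 - 3 = 3)
X(j) = j (X(j) = j*1 = j)
X(p + (-1 + 0)*(-4 - 2))*(-64) + 44 = (3 + (-1 + 0)*(-4 - 2))*(-64) + 44 = (3 - 1*(-6))*(-64) + 44 = (3 + 6)*(-64) + 44 = 9*(-64) + 44 = -576 + 44 = -532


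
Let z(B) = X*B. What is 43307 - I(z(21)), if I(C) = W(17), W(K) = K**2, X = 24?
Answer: 43018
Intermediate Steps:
z(B) = 24*B
I(C) = 289 (I(C) = 17**2 = 289)
43307 - I(z(21)) = 43307 - 1*289 = 43307 - 289 = 43018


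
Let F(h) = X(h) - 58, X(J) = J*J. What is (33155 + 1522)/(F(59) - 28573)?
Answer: -34677/25150 ≈ -1.3788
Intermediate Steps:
X(J) = J²
F(h) = -58 + h² (F(h) = h² - 58 = -58 + h²)
(33155 + 1522)/(F(59) - 28573) = (33155 + 1522)/((-58 + 59²) - 28573) = 34677/((-58 + 3481) - 28573) = 34677/(3423 - 28573) = 34677/(-25150) = 34677*(-1/25150) = -34677/25150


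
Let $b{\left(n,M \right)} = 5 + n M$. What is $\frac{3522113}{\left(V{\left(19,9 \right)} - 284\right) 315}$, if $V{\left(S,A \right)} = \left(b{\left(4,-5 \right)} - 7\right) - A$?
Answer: $- \frac{503159}{14175} \approx -35.496$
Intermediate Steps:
$b{\left(n,M \right)} = 5 + M n$
$V{\left(S,A \right)} = -22 - A$ ($V{\left(S,A \right)} = \left(\left(5 - 20\right) - 7\right) - A = \left(-15 - 7\right) - A = -22 - A$)
$\frac{3522113}{\left(V{\left(19,9 \right)} - 284\right) 315} = \frac{3522113}{\left(\left(-22 - 9\right) - 284\right) 315} = \frac{3522113}{\left(-31 - 284\right) 315} = \frac{3522113}{\left(-315\right) 315} = \frac{3522113}{-99225} = 3522113 \left(- \frac{1}{99225}\right) = - \frac{503159}{14175}$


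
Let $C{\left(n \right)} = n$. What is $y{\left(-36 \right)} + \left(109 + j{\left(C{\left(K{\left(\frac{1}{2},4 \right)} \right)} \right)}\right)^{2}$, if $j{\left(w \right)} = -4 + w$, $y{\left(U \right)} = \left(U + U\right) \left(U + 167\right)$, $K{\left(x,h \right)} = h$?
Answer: $2449$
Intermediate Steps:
$y{\left(U \right)} = 2 U \left(167 + U\right)$
$y{\left(-36 \right)} + \left(109 + j{\left(C{\left(K{\left(\frac{1}{2},4 \right)} \right)} \right)}\right)^{2} = 2 \left(-36\right) \left(167 - 36\right) + \left(109 + \left(-4 + 4\right)\right)^{2} = 2 \left(-36\right) 131 + \left(109 + 0\right)^{2} = -9432 + 109^{2} = -9432 + 11881 = 2449$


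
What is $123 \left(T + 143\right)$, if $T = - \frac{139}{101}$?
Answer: $\frac{1759392}{101} \approx 17420.0$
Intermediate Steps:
$T = - \frac{139}{101}$ ($T = \left(-139\right) \frac{1}{101} = - \frac{139}{101} \approx -1.3762$)
$123 \left(T + 143\right) = 123 \left(- \frac{139}{101} + 143\right) = 123 \cdot \frac{14304}{101} = \frac{1759392}{101}$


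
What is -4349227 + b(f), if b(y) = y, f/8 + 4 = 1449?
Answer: -4337667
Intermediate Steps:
f = 11560 (f = -32 + 8*1449 = -32 + 11592 = 11560)
-4349227 + b(f) = -4349227 + 11560 = -4337667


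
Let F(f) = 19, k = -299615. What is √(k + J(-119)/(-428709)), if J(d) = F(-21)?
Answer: I*√55066662320873286/428709 ≈ 547.37*I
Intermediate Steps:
J(d) = 19
√(k + J(-119)/(-428709)) = √(-299615 + 19/(-428709)) = √(-299615 + 19*(-1/428709)) = √(-299615 - 19/428709) = √(-128447647054/428709) = I*√55066662320873286/428709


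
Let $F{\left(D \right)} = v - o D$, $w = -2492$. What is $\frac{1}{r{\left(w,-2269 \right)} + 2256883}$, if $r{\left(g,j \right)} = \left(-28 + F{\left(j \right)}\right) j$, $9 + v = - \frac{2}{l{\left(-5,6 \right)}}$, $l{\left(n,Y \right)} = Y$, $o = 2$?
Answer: $- \frac{3}{23865389} \approx -1.2571 \cdot 10^{-7}$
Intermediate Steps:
$v = - \frac{28}{3}$ ($v = -9 - \frac{2}{6} = -9 - \frac{1}{3} = - \frac{28}{3} \approx -9.3333$)
$F{\left(D \right)} = - \frac{28}{3} - 2 D$
$r{\left(g,j \right)} = j \left(- \frac{112}{3} - 2 j\right)$ ($r{\left(g,j \right)} = \left(-28 - \left(\frac{28}{3} + 2 j\right)\right) j = \left(- \frac{112}{3} - 2 j\right) j = j \left(- \frac{112}{3} - 2 j\right)$)
$\frac{1}{r{\left(w,-2269 \right)} + 2256883} = \frac{1}{\left(- \frac{2}{3}\right) \left(-2269\right) \left(56 + 3 \left(-2269\right)\right) + 2256883} = \frac{1}{\left(- \frac{2}{3}\right) \left(-2269\right) \left(56 - 6807\right) + 2256883} = \frac{1}{\left(- \frac{2}{3}\right) \left(-2269\right) \left(-6751\right) + 2256883} = \frac{1}{- \frac{30636038}{3} + 2256883} = \frac{1}{- \frac{23865389}{3}} = - \frac{3}{23865389}$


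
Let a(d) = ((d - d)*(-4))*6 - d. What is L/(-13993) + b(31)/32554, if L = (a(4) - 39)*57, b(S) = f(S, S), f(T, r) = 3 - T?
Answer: 39699025/227764061 ≈ 0.17430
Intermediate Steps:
b(S) = 3 - S
a(d) = -d (a(d) = (0*(-4))*6 - d = 0*6 - d = 0 - d = -d)
L = -2451 (L = (-1*4 - 39)*57 = (-4 - 39)*57 = -43*57 = -2451)
L/(-13993) + b(31)/32554 = -2451/(-13993) + (3 - 1*31)/32554 = -2451*(-1/13993) + (3 - 31)*(1/32554) = 2451/13993 - 28*1/32554 = 2451/13993 - 14/16277 = 39699025/227764061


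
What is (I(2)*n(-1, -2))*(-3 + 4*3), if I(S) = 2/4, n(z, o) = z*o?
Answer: 9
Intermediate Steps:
n(z, o) = o*z
I(S) = ½ (I(S) = 2*(¼) = ½)
(I(2)*n(-1, -2))*(-3 + 4*3) = ((-2*(-1))/2)*(-3 + 4*3) = ((½)*2)*(-3 + 12) = 1*9 = 9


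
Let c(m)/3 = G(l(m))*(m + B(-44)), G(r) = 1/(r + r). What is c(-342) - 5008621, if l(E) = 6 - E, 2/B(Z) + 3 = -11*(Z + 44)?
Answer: -871500311/174 ≈ -5.0086e+6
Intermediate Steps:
B(Z) = 2/(-487 - 11*Z) (B(Z) = 2/(-3 - 11*(Z + 44)) = 2/(-3 - 11*(44 + Z)) = 2/(-3 + (-484 - 11*Z)) = 2/(-487 - 11*Z))
G(r) = 1/(2*r)
c(m) = 3*(-⅔ + m)/(2*(6 - m)) (c(m) = 3*((1/(2*(6 - m)))*(m - 2/(487 + 11*(-44)))) = 3*((1/(2*(6 - m)))*(m - 2/(487 - 484))) = 3*((1/(2*(6 - m)))*(m - 2/3)) = 3*((1/(2*(6 - m)))*(m - 2*⅓)) = 3*((1/(2*(6 - m)))*(m - ⅔)) = 3*((1/(2*(6 - m)))*(-⅔ + m)) = 3*((-⅔ + m)/(2*(6 - m))) = 3*(-⅔ + m)/(2*(6 - m)))
c(-342) - 5008621 = (2 - 3*(-342))/(2*(-6 - 342)) - 5008621 = (½)*(2 + 1026)/(-348) - 5008621 = (½)*(-1/348)*1028 - 5008621 = -257/174 - 5008621 = -871500311/174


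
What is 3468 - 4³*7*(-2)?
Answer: 4364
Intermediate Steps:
3468 - 4³*7*(-2) = 3468 - 64*7*(-2) = 3468 - 448*(-2) = 3468 - 1*(-896) = 3468 + 896 = 4364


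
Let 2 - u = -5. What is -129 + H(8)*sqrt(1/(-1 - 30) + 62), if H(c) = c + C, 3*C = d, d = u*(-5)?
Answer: -129 - 11*sqrt(59551)/93 ≈ -157.86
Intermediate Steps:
u = 7 (u = 2 - 1*(-5) = 2 + 5 = 7)
d = -35 (d = 7*(-5) = -35)
C = -35/3 (C = (1/3)*(-35) = -35/3 ≈ -11.667)
H(c) = -35/3 + c (H(c) = c - 35/3 = -35/3 + c)
-129 + H(8)*sqrt(1/(-1 - 30) + 62) = -129 + (-35/3 + 8)*sqrt(1/(-1 - 30) + 62) = -129 - 11*sqrt(1/(-31) + 62)/3 = -129 - 11*sqrt(-1/31 + 62)/3 = -129 - 11*sqrt(59551)/93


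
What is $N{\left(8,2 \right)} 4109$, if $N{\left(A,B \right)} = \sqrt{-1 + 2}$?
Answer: $4109$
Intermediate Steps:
$N{\left(A,B \right)} = 1$ ($N{\left(A,B \right)} = \sqrt{1} = 1$)
$N{\left(8,2 \right)} 4109 = 1 \cdot 4109 = 4109$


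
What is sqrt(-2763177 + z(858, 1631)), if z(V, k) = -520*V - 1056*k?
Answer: I*sqrt(4931673) ≈ 2220.7*I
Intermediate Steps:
z(V, k) = -1056*k - 520*V
sqrt(-2763177 + z(858, 1631)) = sqrt(-2763177 + (-1056*1631 - 520*858)) = sqrt(-2763177 + (-1722336 - 446160)) = sqrt(-2763177 - 2168496) = sqrt(-4931673) = I*sqrt(4931673)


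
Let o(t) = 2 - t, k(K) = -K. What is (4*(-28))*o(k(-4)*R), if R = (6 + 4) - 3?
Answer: 2912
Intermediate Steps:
R = 7 (R = 10 - 3 = 7)
(4*(-28))*o(k(-4)*R) = (4*(-28))*(2 - (-1*(-4))*7) = -112*(2 - 4*7) = -112*(2 - 1*28) = -112*(2 - 28) = -112*(-26) = 2912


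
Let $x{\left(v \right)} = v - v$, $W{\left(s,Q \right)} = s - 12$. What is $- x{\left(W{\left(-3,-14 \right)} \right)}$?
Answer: $0$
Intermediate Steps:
$W{\left(s,Q \right)} = -12 + s$
$x{\left(v \right)} = 0$
$- x{\left(W{\left(-3,-14 \right)} \right)} = \left(-1\right) 0 = 0$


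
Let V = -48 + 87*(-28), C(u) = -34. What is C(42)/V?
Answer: 17/1242 ≈ 0.013688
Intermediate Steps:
V = -2484 (V = -48 - 2436 = -2484)
C(42)/V = -34/(-2484) = -34*(-1/2484) = 17/1242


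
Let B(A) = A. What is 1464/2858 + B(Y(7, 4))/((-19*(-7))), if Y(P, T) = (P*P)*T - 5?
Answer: 370295/190057 ≈ 1.9483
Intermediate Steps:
Y(P, T) = -5 + T*P² (Y(P, T) = P²*T - 5 = T*P² - 5 = -5 + T*P²)
1464/2858 + B(Y(7, 4))/((-19*(-7))) = 1464/2858 + (-5 + 4*7²)/((-19*(-7))) = 1464*(1/2858) + (-5 + 4*49)/133 = 732/1429 + (-5 + 196)*(1/133) = 732/1429 + 191*(1/133) = 732/1429 + 191/133 = 370295/190057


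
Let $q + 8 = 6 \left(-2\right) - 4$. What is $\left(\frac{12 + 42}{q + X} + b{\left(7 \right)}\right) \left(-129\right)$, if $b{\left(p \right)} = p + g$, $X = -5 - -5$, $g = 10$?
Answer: $- \frac{7611}{4} \approx -1902.8$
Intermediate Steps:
$X = 0$ ($X = -5 + 5 = 0$)
$q = -24$ ($q = -8 + \left(6 \left(-2\right) - 4\right) = -8 - 16 = -24$)
$b{\left(p \right)} = 10 + p$ ($b{\left(p \right)} = p + 10 = 10 + p$)
$\left(\frac{12 + 42}{q + X} + b{\left(7 \right)}\right) \left(-129\right) = \left(\frac{12 + 42}{-24 + 0} + \left(10 + 7\right)\right) \left(-129\right) = \left(\frac{54}{-24} + 17\right) \left(-129\right) = \left(54 \left(- \frac{1}{24}\right) + 17\right) \left(-129\right) = \left(- \frac{9}{4} + 17\right) \left(-129\right) = \frac{59}{4} \left(-129\right) = - \frac{7611}{4}$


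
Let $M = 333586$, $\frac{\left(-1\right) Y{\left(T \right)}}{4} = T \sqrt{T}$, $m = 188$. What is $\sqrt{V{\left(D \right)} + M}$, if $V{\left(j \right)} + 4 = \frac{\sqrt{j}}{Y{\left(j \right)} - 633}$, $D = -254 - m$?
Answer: $\sqrt{\frac{211157406 - 589772977 i \sqrt{442}}{633 - 1768 i \sqrt{442}}} \approx 577.57 - 7.0 \cdot 10^{-9} i$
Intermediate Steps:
$Y{\left(T \right)} = - 4 T^{\frac{3}{2}}$ ($Y{\left(T \right)} = - 4 T \sqrt{T} = - 4 T^{\frac{3}{2}}$)
$D = -442$ ($D = -254 - 188 = -442$)
$V{\left(j \right)} = -4 + \frac{\sqrt{j}}{-633 - 4 j^{\frac{3}{2}}}$ ($V{\left(j \right)} = -4 + \frac{\sqrt{j}}{- 4 j^{\frac{3}{2}} - 633} = -4 + \frac{\sqrt{j}}{-633 - 4 j^{\frac{3}{2}}}$)
$\sqrt{V{\left(D \right)} + M} = \sqrt{\frac{-2532 - \sqrt{-442} - 16 \left(-442\right)^{\frac{3}{2}}}{633 + 4 \left(-442\right)^{\frac{3}{2}}} + 333586} = \sqrt{\frac{-2532 - i \sqrt{442} - 16 \left(- 442 i \sqrt{442}\right)}{633 + 4 \left(- 442 i \sqrt{442}\right)} + 333586} = \sqrt{\frac{-2532 - i \sqrt{442} + 7072 i \sqrt{442}}{633 - 1768 i \sqrt{442}} + 333586} = \sqrt{\frac{-2532 + 7071 i \sqrt{442}}{633 - 1768 i \sqrt{442}} + 333586} = \sqrt{333586 + \frac{-2532 + 7071 i \sqrt{442}}{633 - 1768 i \sqrt{442}}}$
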